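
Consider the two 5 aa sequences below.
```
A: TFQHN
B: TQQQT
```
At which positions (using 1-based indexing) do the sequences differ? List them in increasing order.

2, 4, 5

Differences at position 2 (F→Q), position 4 (H→Q), position 5 (N→T).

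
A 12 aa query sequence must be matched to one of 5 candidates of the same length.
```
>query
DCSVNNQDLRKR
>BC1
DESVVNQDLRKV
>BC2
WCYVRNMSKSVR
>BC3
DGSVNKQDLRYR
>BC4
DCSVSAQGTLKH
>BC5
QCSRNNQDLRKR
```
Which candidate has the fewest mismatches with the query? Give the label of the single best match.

BC5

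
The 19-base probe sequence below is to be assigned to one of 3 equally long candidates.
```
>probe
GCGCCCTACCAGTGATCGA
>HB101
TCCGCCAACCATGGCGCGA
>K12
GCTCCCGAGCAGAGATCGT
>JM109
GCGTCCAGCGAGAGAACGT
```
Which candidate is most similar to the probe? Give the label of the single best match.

K12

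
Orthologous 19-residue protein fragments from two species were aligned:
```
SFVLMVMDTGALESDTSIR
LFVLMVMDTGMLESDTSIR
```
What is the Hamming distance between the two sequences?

2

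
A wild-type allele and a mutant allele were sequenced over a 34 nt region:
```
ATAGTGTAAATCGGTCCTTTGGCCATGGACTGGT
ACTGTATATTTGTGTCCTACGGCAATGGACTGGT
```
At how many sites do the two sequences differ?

10

Comparing position by position, 10 sites differ: 2 (T/C), 3 (A/T), 6 (G/A), 9 (A/T), 10 (A/T), 12 (C/G), 13 (G/T), 19 (T/A), 20 (T/C), 24 (C/A).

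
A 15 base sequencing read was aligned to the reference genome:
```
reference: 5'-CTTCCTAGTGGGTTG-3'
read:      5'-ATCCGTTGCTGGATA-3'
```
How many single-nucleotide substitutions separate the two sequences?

Comparing position by position, 8 positions differ: 1 (C/A), 3 (T/C), 5 (C/G), 7 (A/T), 9 (T/C), 10 (G/T), 13 (T/A), 15 (G/A).

8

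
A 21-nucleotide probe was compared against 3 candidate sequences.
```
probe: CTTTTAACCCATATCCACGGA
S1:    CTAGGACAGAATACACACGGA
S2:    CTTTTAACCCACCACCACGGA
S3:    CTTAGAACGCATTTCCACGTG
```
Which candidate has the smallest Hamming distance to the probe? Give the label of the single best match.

S1 differs at 9 sites; S2 differs at 3 sites; S3 differs at 6 sites. The closest is S2.

S2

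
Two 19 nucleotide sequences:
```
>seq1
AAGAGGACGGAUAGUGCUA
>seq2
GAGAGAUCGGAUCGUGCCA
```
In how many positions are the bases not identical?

5

The sequences differ at positions 1, 6, 7, 13, 18 (1-based) — 5 in total.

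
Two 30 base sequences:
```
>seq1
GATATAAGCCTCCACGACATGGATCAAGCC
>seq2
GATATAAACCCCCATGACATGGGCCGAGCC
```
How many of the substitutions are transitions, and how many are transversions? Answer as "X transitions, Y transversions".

6 transitions, 0 transversions

Mismatches (1-based):
position 8: G→A (purine→purine, transition)
position 11: T→C (pyrimidine→pyrimidine, transition)
position 15: C→T (pyrimidine→pyrimidine, transition)
position 23: A→G (purine→purine, transition)
position 24: T→C (pyrimidine→pyrimidine, transition)
position 26: A→G (purine→purine, transition)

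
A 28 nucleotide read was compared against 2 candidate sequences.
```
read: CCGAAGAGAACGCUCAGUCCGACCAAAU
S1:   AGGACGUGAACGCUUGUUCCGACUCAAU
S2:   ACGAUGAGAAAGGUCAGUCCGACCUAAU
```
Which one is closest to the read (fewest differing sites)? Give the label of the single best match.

S2

S1 differs at 9 sites; S2 differs at 5 sites. The closest is S2.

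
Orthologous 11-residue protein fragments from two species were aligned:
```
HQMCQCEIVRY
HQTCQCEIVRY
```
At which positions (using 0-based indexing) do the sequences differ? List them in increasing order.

Scanning 0-based: 2: M/T.

2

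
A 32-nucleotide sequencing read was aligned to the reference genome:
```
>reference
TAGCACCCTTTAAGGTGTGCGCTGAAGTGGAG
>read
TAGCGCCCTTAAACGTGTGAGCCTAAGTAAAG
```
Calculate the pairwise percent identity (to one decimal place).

8 positions differ (5, 11, 14, 20, 23, 24, 29, 30), so 24 of 32 match: 24/32 = 75%.

75.0%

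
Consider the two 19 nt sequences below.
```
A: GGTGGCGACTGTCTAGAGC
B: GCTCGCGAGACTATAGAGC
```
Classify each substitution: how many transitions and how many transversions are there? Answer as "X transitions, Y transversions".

0 transitions, 6 transversions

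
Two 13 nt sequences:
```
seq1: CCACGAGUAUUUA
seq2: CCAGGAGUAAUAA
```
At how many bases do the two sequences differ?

3

Mismatches (1-based): base 4: C→G; base 10: U→A; base 12: U→A.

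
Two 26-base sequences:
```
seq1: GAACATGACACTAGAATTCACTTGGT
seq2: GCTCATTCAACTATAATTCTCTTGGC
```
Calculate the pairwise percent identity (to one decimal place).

8 positions differ (2, 3, 7, 8, 9, 14, 20, 26), so 18 of 26 match: 18/26 = 69.23%.

69.2%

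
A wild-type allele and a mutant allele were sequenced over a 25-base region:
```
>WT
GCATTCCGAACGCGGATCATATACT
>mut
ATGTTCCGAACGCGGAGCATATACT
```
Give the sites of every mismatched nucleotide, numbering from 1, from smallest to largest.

Scanning 1-based: 1: G/A; 2: C/T; 3: A/G; 17: T/G.

1, 2, 3, 17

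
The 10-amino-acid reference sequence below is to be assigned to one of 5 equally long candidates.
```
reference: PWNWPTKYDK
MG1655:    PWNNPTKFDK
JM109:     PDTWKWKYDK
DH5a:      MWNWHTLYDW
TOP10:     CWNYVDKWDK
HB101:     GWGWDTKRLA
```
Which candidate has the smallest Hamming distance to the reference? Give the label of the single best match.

MG1655

Hamming distances to reference — MG1655: 2; JM109: 4; DH5a: 4; TOP10: 5; HB101: 6.
Smallest is MG1655 with 2 mismatches.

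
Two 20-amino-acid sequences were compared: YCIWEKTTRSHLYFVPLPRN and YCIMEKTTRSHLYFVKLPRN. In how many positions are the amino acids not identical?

2

The sequences differ at positions 4, 16 (1-based) — 2 in total.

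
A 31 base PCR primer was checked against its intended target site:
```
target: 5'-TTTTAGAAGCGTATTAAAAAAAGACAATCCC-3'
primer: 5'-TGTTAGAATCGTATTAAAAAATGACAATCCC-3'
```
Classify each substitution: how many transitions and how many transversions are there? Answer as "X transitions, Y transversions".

0 transitions, 3 transversions

Transitions (purine↔purine or pyrimidine↔pyrimidine): none.
Transversions (purine↔pyrimidine): 2 T→G, 9 G→T, 22 A→T.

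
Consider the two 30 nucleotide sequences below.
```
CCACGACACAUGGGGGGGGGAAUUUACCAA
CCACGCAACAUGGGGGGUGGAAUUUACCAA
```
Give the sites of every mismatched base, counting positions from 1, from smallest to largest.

Differences at site 6 (A→C), site 7 (C→A), site 18 (G→U).

6, 7, 18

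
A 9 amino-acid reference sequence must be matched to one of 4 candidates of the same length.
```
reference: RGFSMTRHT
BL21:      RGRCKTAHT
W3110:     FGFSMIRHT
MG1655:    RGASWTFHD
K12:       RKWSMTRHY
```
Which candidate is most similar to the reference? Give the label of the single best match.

W3110

Hamming distances to reference — BL21: 4; W3110: 2; MG1655: 4; K12: 3.
Smallest is W3110 with 2 mismatches.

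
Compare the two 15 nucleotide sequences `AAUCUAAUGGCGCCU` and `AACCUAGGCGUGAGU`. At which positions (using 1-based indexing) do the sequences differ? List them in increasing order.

Differences at position 3 (U→C), position 7 (A→G), position 8 (U→G), position 9 (G→C), position 11 (C→U), position 13 (C→A), position 14 (C→G).

3, 7, 8, 9, 11, 13, 14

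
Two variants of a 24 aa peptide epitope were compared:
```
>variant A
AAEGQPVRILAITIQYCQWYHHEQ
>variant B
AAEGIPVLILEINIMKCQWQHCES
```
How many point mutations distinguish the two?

9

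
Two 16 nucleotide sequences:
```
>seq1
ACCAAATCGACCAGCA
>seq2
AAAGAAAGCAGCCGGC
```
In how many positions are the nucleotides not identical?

10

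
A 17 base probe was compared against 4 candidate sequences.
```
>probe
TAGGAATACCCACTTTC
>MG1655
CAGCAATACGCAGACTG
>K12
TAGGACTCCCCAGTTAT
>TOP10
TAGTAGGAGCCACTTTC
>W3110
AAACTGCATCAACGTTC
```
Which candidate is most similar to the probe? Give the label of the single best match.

TOP10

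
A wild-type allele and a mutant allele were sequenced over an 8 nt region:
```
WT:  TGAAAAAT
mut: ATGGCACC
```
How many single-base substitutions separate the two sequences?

7

Mismatches (1-based): base 1: T→A; base 2: G→T; base 3: A→G; base 4: A→G; base 5: A→C; base 7: A→C; base 8: T→C.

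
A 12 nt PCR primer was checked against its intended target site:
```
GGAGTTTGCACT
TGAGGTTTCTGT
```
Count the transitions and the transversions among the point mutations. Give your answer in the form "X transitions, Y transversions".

Transitions (purine↔purine or pyrimidine↔pyrimidine): none.
Transversions (purine↔pyrimidine): 1 G→T, 5 T→G, 8 G→T, 10 A→T, 11 C→G.

0 transitions, 5 transversions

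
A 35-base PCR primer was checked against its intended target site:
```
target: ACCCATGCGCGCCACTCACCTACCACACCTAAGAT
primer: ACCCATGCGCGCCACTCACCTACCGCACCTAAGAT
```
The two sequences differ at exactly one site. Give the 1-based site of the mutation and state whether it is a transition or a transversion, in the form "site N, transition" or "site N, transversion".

site 25, transition

Site 25 changes A→G. A is a purine and G is a purine, so this is a transition.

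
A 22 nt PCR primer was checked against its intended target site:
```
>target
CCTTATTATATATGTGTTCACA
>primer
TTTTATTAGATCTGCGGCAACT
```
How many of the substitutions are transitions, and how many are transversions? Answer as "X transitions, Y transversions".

4 transitions, 5 transversions

Transitions (purine↔purine or pyrimidine↔pyrimidine): 1 C→T, 2 C→T, 15 T→C, 18 T→C.
Transversions (purine↔pyrimidine): 9 T→G, 12 A→C, 17 T→G, 19 C→A, 22 A→T.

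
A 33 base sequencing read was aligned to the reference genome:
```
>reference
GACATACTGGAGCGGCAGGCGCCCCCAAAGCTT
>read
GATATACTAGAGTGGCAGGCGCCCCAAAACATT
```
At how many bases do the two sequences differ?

6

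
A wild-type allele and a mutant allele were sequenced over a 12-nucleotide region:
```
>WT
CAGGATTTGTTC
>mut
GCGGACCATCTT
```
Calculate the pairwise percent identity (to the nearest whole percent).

33%

8 positions differ (1, 2, 6, 7, 8, 9, 10, 12), so 4 of 12 match: 4/12 = 33.33%.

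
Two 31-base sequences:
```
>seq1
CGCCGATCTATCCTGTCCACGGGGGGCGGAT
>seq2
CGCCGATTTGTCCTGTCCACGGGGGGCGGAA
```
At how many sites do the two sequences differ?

The sequences differ at sites 8, 10, 31 (1-based) — 3 in total.

3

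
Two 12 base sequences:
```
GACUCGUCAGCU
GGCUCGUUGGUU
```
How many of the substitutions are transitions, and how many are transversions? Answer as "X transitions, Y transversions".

Mismatches (1-based):
site 2: A→G (purine→purine, transition)
site 8: C→U (pyrimidine→pyrimidine, transition)
site 9: A→G (purine→purine, transition)
site 11: C→U (pyrimidine→pyrimidine, transition)

4 transitions, 0 transversions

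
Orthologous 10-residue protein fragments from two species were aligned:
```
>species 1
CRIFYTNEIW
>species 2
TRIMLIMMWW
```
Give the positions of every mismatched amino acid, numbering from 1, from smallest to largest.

Differences at position 1 (C→T), position 4 (F→M), position 5 (Y→L), position 6 (T→I), position 7 (N→M), position 8 (E→M), position 9 (I→W).

1, 4, 5, 6, 7, 8, 9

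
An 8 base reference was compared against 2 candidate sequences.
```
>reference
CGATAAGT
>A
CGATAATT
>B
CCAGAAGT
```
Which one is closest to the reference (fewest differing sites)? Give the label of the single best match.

Hamming distances to reference — A: 1; B: 2.
Smallest is A with 1 mismatch.

A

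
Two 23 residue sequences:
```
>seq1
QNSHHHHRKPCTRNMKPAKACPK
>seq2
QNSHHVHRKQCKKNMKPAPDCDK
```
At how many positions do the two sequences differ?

7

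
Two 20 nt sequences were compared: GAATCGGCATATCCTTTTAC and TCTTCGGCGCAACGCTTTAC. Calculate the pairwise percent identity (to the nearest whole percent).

60%

Mismatches at positions 1, 2, 3, 9, 10, 12, 14, 15 (1-based): 8 of 20.
Identical positions: 12/20 = 60% → 60%.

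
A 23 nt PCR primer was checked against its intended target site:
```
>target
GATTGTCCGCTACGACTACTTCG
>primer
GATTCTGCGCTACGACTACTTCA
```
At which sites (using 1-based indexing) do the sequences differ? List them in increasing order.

Scanning 1-based: 5: G/C; 7: C/G; 23: G/A.

5, 7, 23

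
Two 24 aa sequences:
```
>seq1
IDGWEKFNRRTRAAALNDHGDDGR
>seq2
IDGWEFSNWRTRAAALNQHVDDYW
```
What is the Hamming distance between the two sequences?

Comparing position by position, 7 residues differ: 6 (K/F), 7 (F/S), 9 (R/W), 18 (D/Q), 20 (G/V), 23 (G/Y), 24 (R/W).

7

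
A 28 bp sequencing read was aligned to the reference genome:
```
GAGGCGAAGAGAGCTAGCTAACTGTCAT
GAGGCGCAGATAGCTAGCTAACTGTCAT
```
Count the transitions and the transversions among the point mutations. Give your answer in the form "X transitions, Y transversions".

0 transitions, 2 transversions

Mismatches (1-based):
site 7: A→C (purine→pyrimidine, transversion)
site 11: G→T (purine→pyrimidine, transversion)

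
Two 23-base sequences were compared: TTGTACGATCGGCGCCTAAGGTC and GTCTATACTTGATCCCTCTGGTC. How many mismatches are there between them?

11

The sequences differ at sites 1, 3, 6, 7, 8, 10, 12, 13, 14, 18, 19 (1-based) — 11 in total.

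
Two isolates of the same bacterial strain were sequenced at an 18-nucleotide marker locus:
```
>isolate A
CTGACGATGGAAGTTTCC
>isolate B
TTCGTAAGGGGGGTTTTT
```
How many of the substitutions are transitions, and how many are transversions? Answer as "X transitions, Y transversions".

Mismatches (1-based):
site 1: C→T (pyrimidine→pyrimidine, transition)
site 3: G→C (purine→pyrimidine, transversion)
site 4: A→G (purine→purine, transition)
site 5: C→T (pyrimidine→pyrimidine, transition)
site 6: G→A (purine→purine, transition)
site 8: T→G (pyrimidine→purine, transversion)
site 11: A→G (purine→purine, transition)
site 12: A→G (purine→purine, transition)
site 17: C→T (pyrimidine→pyrimidine, transition)
site 18: C→T (pyrimidine→pyrimidine, transition)

8 transitions, 2 transversions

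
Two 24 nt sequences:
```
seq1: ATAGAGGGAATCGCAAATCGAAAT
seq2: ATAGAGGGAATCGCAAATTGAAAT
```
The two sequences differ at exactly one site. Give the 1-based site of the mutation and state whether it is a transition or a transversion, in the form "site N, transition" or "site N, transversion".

site 19, transition

Site 19 changes C→T. C is a pyrimidine and T is a pyrimidine, so this is a transition.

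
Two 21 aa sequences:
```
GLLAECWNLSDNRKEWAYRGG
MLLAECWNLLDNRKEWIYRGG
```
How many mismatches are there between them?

The sequences differ at residues 1, 10, 17 (1-based) — 3 in total.

3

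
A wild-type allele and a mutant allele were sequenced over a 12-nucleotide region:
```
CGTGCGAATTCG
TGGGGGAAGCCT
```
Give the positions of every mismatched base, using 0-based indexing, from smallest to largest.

Scanning 0-based: 0: C/T; 2: T/G; 4: C/G; 8: T/G; 9: T/C; 11: G/T.

0, 2, 4, 8, 9, 11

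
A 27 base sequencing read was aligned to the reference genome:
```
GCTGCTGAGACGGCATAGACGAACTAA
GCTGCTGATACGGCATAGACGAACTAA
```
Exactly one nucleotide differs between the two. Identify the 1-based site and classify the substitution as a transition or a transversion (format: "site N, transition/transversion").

site 9, transversion

The sequences differ only at site 9: G→T (purine→pyrimidine), a transversion.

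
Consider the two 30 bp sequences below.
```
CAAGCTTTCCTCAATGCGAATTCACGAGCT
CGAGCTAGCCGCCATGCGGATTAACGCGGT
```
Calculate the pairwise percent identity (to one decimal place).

70.0%

Mismatches at positions 2, 7, 8, 11, 13, 19, 23, 27, 29 (1-based): 9 of 30.
Identical positions: 21/30 = 70% → 70.0%.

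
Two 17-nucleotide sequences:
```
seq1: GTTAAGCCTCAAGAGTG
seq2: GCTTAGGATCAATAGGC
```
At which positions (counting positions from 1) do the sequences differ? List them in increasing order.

2, 4, 7, 8, 13, 16, 17

Scanning 1-based: 2: T/C; 4: A/T; 7: C/G; 8: C/A; 13: G/T; 16: T/G; 17: G/C.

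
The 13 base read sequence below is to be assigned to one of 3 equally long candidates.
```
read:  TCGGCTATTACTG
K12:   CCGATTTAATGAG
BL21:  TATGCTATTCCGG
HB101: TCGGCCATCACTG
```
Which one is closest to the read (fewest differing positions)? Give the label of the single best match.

HB101

K12 differs at 9 positions; BL21 differs at 4 positions; HB101 differs at 2 positions. The closest is HB101.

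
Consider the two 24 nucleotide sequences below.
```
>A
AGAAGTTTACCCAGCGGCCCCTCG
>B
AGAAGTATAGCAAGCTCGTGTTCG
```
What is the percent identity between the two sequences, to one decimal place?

62.5%

9 positions differ (7, 10, 12, 16, 17, 18, 19, 20, 21), so 15 of 24 match: 15/24 = 62.5%.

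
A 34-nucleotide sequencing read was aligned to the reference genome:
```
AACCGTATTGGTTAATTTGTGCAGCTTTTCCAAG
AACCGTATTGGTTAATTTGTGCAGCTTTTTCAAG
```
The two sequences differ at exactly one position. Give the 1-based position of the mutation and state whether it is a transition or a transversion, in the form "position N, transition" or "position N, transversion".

The sequences differ only at position 30: C→T (pyrimidine→pyrimidine), a transition.

position 30, transition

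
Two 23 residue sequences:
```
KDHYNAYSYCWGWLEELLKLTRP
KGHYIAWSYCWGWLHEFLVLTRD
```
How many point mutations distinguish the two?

7

The sequences differ at positions 2, 5, 7, 15, 17, 19, 23 (1-based) — 7 in total.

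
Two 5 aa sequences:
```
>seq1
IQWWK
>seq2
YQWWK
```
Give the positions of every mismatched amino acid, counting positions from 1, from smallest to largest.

1

Differences at position 1 (I→Y).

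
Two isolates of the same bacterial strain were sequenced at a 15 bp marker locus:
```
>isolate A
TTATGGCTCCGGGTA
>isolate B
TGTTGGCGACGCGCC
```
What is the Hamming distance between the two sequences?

The sequences differ at positions 2, 3, 8, 9, 12, 14, 15 (1-based) — 7 in total.

7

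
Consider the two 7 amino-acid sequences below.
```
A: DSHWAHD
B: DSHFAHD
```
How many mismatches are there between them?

1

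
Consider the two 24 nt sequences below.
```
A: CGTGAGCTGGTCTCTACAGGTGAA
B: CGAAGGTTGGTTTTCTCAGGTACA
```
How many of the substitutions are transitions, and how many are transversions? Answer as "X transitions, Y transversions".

Mismatches (1-based):
position 3: T→A (pyrimidine→purine, transversion)
position 4: G→A (purine→purine, transition)
position 5: A→G (purine→purine, transition)
position 7: C→T (pyrimidine→pyrimidine, transition)
position 12: C→T (pyrimidine→pyrimidine, transition)
position 14: C→T (pyrimidine→pyrimidine, transition)
position 15: T→C (pyrimidine→pyrimidine, transition)
position 16: A→T (purine→pyrimidine, transversion)
position 22: G→A (purine→purine, transition)
position 23: A→C (purine→pyrimidine, transversion)

7 transitions, 3 transversions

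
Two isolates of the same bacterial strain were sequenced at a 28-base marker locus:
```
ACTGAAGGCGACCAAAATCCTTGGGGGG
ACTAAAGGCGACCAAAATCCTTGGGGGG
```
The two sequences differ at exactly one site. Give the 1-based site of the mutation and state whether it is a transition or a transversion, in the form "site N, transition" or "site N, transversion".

Site 4 changes G→A. G is a purine and A is a purine, so this is a transition.

site 4, transition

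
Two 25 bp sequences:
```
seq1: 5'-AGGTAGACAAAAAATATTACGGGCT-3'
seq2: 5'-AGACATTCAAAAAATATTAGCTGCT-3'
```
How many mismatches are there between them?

7

Comparing position by position, 7 positions differ: 3 (G/A), 4 (T/C), 6 (G/T), 7 (A/T), 20 (C/G), 21 (G/C), 22 (G/T).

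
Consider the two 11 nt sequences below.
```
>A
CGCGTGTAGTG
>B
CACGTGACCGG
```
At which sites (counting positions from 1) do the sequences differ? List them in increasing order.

2, 7, 8, 9, 10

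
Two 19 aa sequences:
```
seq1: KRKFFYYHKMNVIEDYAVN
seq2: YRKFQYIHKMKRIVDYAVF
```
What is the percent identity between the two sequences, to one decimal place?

63.2%

7 positions differ (1, 5, 7, 11, 12, 14, 19), so 12 of 19 match: 12/19 = 63.16%.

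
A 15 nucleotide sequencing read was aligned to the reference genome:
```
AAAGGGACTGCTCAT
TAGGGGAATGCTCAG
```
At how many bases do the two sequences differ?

4

Mismatches (1-based): base 1: A→T; base 3: A→G; base 8: C→A; base 15: T→G.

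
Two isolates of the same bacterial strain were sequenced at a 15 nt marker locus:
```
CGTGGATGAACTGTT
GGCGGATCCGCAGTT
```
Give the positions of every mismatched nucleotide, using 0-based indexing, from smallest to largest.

0, 2, 7, 8, 9, 11

Differences at position 0 (C→G), position 2 (T→C), position 7 (G→C), position 8 (A→C), position 9 (A→G), position 11 (T→A).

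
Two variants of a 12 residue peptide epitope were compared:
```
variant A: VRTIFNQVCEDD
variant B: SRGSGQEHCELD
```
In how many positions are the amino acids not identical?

8

Comparing position by position, 8 positions differ: 1 (V/S), 3 (T/G), 4 (I/S), 5 (F/G), 6 (N/Q), 7 (Q/E), 8 (V/H), 11 (D/L).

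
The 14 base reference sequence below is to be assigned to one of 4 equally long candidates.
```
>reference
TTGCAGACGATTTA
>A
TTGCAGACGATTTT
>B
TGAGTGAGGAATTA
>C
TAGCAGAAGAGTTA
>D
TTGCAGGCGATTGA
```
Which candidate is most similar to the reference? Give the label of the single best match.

A differs at 1 site; B differs at 6 sites; C differs at 3 sites; D differs at 2 sites. The closest is A.

A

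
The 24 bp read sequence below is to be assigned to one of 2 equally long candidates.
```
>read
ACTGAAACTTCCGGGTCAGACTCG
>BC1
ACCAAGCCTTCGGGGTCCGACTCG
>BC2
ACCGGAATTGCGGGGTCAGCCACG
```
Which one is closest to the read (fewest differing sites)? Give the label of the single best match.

BC1

Hamming distances to read — BC1: 6; BC2: 7.
Smallest is BC1 with 6 mismatches.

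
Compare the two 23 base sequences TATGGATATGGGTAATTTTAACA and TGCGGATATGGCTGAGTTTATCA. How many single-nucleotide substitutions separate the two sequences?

6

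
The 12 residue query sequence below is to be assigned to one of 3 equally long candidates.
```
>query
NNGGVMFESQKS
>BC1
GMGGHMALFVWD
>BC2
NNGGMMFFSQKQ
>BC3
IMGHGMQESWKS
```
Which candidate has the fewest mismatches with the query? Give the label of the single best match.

Hamming distances to query — BC1: 9; BC2: 3; BC3: 6.
Smallest is BC2 with 3 mismatches.

BC2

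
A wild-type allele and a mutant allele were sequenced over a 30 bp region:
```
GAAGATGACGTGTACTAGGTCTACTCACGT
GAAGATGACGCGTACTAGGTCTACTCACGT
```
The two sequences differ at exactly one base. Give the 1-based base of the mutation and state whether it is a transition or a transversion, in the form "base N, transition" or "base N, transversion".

The sequences differ only at base 11: T→C (pyrimidine→pyrimidine), a transition.

base 11, transition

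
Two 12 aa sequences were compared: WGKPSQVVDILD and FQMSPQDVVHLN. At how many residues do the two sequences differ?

9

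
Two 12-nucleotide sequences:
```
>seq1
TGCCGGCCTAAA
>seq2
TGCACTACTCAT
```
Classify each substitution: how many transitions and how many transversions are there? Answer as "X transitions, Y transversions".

Transitions (purine↔purine or pyrimidine↔pyrimidine): none.
Transversions (purine↔pyrimidine): 4 C→A, 5 G→C, 6 G→T, 7 C→A, 10 A→C, 12 A→T.

0 transitions, 6 transversions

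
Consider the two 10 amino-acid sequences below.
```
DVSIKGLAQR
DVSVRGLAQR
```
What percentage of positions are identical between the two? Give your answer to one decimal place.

Mismatches at positions 4, 5 (1-based): 2 of 10.
Identical positions: 8/10 = 80% → 80.0%.

80.0%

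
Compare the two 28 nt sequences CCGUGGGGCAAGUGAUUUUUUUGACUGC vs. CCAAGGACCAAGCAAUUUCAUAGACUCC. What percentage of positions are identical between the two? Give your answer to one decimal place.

10 positions differ (3, 4, 7, 8, 13, 14, 19, 20, 22, 27), so 18 of 28 match: 18/28 = 64.29%.

64.3%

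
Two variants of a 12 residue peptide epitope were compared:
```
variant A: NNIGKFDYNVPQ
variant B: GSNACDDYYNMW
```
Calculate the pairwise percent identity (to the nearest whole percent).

17%

10 positions differ (1, 2, 3, 4, 5, 6, 9, 10, 11, 12), so 2 of 12 match: 2/12 = 16.67%.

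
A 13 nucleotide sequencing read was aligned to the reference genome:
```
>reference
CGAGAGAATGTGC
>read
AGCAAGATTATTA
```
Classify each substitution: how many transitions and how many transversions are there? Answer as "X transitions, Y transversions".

2 transitions, 5 transversions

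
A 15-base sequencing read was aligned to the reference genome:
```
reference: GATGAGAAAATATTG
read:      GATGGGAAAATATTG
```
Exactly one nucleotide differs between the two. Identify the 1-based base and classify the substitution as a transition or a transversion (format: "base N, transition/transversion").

base 5, transition

Base 5 changes A→G. A is a purine and G is a purine, so this is a transition.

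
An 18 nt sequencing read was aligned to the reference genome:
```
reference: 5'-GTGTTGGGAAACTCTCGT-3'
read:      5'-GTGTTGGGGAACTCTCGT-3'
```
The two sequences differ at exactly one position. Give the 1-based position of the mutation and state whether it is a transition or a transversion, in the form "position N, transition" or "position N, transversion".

The sequences differ only at position 9: A→G (purine→purine), a transition.

position 9, transition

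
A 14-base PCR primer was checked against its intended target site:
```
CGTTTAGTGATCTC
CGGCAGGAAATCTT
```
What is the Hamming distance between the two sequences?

7

Comparing position by position, 7 bases differ: 3 (T/G), 4 (T/C), 5 (T/A), 6 (A/G), 8 (T/A), 9 (G/A), 14 (C/T).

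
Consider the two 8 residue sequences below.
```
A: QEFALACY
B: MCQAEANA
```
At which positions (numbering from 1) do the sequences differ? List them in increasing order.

1, 2, 3, 5, 7, 8

Scanning 1-based: 1: Q/M; 2: E/C; 3: F/Q; 5: L/E; 7: C/N; 8: Y/A.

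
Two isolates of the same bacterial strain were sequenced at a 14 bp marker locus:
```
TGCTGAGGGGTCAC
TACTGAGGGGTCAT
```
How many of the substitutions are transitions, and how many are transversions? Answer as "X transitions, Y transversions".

2 transitions, 0 transversions

Transitions (purine↔purine or pyrimidine↔pyrimidine): 2 G→A, 14 C→T.
Transversions (purine↔pyrimidine): none.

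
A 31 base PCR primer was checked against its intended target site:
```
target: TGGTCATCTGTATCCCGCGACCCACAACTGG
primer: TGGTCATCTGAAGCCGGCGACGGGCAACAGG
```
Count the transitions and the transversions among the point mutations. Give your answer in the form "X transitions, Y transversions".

1 transition, 6 transversions

Transitions (purine↔purine or pyrimidine↔pyrimidine): 24 A→G.
Transversions (purine↔pyrimidine): 11 T→A, 13 T→G, 16 C→G, 22 C→G, 23 C→G, 29 T→A.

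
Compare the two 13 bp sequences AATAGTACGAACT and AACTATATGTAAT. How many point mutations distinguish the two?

6

Mismatches (1-based): base 3: T→C; base 4: A→T; base 5: G→A; base 8: C→T; base 10: A→T; base 12: C→A.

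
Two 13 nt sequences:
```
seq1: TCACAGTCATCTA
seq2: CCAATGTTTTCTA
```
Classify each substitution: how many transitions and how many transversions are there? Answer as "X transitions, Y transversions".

2 transitions, 3 transversions

Transitions (purine↔purine or pyrimidine↔pyrimidine): 1 T→C, 8 C→T.
Transversions (purine↔pyrimidine): 4 C→A, 5 A→T, 9 A→T.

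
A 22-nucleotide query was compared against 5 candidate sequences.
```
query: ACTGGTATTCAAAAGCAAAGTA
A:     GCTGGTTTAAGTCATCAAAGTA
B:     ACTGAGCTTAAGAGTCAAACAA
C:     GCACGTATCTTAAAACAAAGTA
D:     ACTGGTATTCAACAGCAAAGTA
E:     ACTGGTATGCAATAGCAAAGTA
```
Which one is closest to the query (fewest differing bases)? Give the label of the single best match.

D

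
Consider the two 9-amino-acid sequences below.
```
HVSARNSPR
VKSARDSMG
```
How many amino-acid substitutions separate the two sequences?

Comparing position by position, 5 residues differ: 1 (H/V), 2 (V/K), 6 (N/D), 8 (P/M), 9 (R/G).

5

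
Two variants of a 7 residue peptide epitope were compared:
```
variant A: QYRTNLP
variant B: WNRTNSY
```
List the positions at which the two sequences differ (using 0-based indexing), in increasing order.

0, 1, 5, 6

Scanning 0-based: 0: Q/W; 1: Y/N; 5: L/S; 6: P/Y.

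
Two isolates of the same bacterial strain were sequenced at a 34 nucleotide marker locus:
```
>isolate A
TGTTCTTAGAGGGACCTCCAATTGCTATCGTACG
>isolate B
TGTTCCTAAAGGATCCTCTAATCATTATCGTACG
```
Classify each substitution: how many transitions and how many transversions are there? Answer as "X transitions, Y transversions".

Mismatches (1-based):
base 6: T→C (pyrimidine→pyrimidine, transition)
base 9: G→A (purine→purine, transition)
base 13: G→A (purine→purine, transition)
base 14: A→T (purine→pyrimidine, transversion)
base 19: C→T (pyrimidine→pyrimidine, transition)
base 23: T→C (pyrimidine→pyrimidine, transition)
base 24: G→A (purine→purine, transition)
base 25: C→T (pyrimidine→pyrimidine, transition)

7 transitions, 1 transversion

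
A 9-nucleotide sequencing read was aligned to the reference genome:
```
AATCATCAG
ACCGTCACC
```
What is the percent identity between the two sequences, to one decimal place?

11.1%

Mismatches at positions 2, 3, 4, 5, 6, 7, 8, 9 (1-based): 8 of 9.
Identical positions: 1/9 = 11.11% → 11.1%.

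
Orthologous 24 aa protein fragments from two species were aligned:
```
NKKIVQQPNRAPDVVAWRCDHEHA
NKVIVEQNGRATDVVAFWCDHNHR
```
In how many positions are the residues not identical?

9

Comparing position by position, 9 positions differ: 3 (K/V), 6 (Q/E), 8 (P/N), 9 (N/G), 12 (P/T), 17 (W/F), 18 (R/W), 22 (E/N), 24 (A/R).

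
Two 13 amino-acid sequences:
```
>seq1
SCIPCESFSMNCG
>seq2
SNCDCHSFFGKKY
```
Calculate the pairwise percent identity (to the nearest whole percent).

31%

9 positions differ (2, 3, 4, 6, 9, 10, 11, 12, 13), so 4 of 13 match: 4/13 = 30.77%.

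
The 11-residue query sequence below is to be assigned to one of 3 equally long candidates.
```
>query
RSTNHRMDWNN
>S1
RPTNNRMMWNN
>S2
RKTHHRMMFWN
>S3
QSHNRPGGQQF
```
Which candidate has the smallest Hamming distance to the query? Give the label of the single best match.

S1 differs at 3 residues; S2 differs at 5 residues; S3 differs at 9 residues. The closest is S1.

S1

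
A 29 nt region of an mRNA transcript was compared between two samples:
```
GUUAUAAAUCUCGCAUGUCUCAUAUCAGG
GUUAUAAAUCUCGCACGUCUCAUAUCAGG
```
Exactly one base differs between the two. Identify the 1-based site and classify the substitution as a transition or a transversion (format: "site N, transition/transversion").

site 16, transition

The sequences differ only at site 16: U→C (pyrimidine→pyrimidine), a transition.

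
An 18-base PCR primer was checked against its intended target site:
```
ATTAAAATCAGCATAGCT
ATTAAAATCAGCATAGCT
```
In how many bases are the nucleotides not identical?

0

No positions differ; the sequences are identical.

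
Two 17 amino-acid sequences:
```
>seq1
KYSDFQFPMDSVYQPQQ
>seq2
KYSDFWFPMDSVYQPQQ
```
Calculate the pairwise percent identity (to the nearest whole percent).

94%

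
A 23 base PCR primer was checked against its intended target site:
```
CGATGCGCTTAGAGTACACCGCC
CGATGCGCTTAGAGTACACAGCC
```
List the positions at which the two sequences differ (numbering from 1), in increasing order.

Differences at position 20 (C→A).

20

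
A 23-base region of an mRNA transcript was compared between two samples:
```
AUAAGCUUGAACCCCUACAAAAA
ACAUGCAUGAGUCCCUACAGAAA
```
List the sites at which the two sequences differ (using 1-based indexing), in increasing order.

2, 4, 7, 11, 12, 20

Scanning 1-based: 2: U/C; 4: A/U; 7: U/A; 11: A/G; 12: C/U; 20: A/G.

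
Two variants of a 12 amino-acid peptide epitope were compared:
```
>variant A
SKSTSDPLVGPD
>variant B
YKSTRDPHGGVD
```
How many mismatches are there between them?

Mismatches (1-based): position 1: S→Y; position 5: S→R; position 8: L→H; position 9: V→G; position 11: P→V.

5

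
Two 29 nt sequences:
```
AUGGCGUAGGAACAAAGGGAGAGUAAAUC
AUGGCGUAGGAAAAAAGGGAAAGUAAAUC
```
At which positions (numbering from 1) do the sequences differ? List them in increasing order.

13, 21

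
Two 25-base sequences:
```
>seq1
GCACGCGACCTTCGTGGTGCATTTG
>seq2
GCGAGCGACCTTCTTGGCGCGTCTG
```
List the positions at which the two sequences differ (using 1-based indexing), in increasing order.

3, 4, 14, 18, 21, 23

Scanning 1-based: 3: A/G; 4: C/A; 14: G/T; 18: T/C; 21: A/G; 23: T/C.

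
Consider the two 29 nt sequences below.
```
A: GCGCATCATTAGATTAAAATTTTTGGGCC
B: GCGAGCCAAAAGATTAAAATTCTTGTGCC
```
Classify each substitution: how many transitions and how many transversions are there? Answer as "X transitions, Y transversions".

3 transitions, 4 transversions

Transitions (purine↔purine or pyrimidine↔pyrimidine): 5 A→G, 6 T→C, 22 T→C.
Transversions (purine↔pyrimidine): 4 C→A, 9 T→A, 10 T→A, 26 G→T.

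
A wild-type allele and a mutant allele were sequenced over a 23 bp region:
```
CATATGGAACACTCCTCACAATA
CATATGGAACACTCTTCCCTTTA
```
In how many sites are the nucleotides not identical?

4

Comparing position by position, 4 sites differ: 15 (C/T), 18 (A/C), 20 (A/T), 21 (A/T).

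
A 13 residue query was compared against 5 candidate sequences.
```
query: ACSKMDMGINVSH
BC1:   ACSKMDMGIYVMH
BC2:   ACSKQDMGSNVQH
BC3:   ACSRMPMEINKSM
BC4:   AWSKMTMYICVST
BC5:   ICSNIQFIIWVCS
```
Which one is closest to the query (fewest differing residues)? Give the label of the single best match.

Hamming distances to query — BC1: 2; BC2: 3; BC3: 5; BC4: 5; BC5: 9.
Smallest is BC1 with 2 mismatches.

BC1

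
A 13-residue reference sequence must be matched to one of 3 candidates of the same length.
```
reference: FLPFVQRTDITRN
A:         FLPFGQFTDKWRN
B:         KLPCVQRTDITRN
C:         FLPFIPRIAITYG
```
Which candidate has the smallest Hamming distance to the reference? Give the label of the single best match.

Hamming distances to reference — A: 4; B: 2; C: 6.
Smallest is B with 2 mismatches.

B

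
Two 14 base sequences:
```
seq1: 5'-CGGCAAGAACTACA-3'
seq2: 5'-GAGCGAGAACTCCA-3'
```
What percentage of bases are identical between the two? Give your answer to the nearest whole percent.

71%

Mismatches at positions 1, 2, 5, 12 (1-based): 4 of 14.
Identical positions: 10/14 = 71.43% → 71%.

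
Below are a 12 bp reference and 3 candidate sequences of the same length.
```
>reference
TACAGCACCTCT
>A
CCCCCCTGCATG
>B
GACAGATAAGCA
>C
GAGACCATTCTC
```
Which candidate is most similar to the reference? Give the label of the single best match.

A differs at 9 sites; B differs at 7 sites; C differs at 8 sites. The closest is B.

B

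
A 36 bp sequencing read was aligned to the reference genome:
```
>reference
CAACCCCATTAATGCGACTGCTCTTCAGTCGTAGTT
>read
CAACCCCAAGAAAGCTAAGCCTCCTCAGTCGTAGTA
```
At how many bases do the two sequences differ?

9

Comparing position by position, 9 bases differ: 9 (T/A), 10 (T/G), 13 (T/A), 16 (G/T), 18 (C/A), 19 (T/G), 20 (G/C), 24 (T/C), 36 (T/A).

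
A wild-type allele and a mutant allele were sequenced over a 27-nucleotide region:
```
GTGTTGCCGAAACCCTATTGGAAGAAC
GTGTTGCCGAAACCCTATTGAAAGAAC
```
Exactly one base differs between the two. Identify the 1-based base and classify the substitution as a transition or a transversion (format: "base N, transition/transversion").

The sequences differ only at base 21: G→A (purine→purine), a transition.

base 21, transition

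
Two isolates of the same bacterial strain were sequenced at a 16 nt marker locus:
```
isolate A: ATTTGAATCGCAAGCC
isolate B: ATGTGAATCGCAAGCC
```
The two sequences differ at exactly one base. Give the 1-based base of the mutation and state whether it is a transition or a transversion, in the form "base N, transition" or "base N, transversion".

The sequences differ only at base 3: T→G (pyrimidine→purine), a transversion.

base 3, transversion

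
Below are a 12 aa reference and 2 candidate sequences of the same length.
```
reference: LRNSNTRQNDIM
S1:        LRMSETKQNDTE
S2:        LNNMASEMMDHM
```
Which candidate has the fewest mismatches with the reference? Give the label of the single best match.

S1 differs at 5 residues; S2 differs at 8 residues. The closest is S1.

S1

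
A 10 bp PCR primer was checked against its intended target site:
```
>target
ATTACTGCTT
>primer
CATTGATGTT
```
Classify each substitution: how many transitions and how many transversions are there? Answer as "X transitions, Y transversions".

Transitions (purine↔purine or pyrimidine↔pyrimidine): none.
Transversions (purine↔pyrimidine): 1 A→C, 2 T→A, 4 A→T, 5 C→G, 6 T→A, 7 G→T, 8 C→G.

0 transitions, 7 transversions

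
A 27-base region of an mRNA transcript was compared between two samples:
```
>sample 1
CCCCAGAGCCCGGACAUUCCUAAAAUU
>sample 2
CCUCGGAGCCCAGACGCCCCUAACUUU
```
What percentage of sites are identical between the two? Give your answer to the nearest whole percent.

8 positions differ (3, 5, 12, 16, 17, 18, 24, 25), so 19 of 27 match: 19/27 = 70.37%.

70%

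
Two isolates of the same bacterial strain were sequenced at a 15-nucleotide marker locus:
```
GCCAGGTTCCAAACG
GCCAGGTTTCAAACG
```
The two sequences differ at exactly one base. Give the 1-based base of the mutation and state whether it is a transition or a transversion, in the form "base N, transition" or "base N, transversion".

The sequences differ only at base 9: C→T (pyrimidine→pyrimidine), a transition.

base 9, transition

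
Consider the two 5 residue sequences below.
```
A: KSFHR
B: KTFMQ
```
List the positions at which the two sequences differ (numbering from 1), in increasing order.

Differences at position 2 (S→T), position 4 (H→M), position 5 (R→Q).

2, 4, 5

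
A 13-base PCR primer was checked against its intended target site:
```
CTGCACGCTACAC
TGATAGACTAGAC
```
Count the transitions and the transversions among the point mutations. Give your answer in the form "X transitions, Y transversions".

Transitions (purine↔purine or pyrimidine↔pyrimidine): 1 C→T, 3 G→A, 4 C→T, 7 G→A.
Transversions (purine↔pyrimidine): 2 T→G, 6 C→G, 11 C→G.

4 transitions, 3 transversions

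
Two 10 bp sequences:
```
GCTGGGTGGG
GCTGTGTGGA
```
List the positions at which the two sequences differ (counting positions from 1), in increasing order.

Differences at position 5 (G→T), position 10 (G→A).

5, 10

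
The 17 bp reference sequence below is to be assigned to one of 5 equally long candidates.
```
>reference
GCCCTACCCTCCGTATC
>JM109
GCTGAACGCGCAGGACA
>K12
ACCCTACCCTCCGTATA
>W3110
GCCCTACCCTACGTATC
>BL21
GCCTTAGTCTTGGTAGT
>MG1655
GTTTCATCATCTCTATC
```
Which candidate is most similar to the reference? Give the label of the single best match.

W3110

Hamming distances to reference — JM109: 9; K12: 2; W3110: 1; BL21: 7; MG1655: 8.
Smallest is W3110 with 1 mismatch.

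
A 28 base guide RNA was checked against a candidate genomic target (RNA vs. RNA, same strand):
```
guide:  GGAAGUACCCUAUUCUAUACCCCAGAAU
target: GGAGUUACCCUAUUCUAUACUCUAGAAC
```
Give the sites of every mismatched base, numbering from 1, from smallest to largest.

4, 5, 21, 23, 28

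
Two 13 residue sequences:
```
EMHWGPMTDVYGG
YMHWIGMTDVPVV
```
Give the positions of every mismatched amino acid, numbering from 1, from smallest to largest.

Differences at position 1 (E→Y), position 5 (G→I), position 6 (P→G), position 11 (Y→P), position 12 (G→V), position 13 (G→V).

1, 5, 6, 11, 12, 13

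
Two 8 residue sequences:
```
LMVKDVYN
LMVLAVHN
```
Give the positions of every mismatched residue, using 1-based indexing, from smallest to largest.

4, 5, 7

Scanning 1-based: 4: K/L; 5: D/A; 7: Y/H.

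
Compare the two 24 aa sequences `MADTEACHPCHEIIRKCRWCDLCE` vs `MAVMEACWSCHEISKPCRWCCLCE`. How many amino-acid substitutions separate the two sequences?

8

Comparing position by position, 8 positions differ: 3 (D/V), 4 (T/M), 8 (H/W), 9 (P/S), 14 (I/S), 15 (R/K), 16 (K/P), 21 (D/C).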